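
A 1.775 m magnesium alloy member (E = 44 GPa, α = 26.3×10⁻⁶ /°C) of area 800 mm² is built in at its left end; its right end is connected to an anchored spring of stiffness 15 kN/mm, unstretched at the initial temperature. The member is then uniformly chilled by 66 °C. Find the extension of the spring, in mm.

The unrestrained thermal change is αΔT L = 26.3×10⁻⁶ × 66 × 1775 = 3.081 mm.
Let P be the tensile force in the spring. The member extends elastically by PL/(AE) and the spring stretches by P/k; together these equal δ_free.
P [ L/(AE) + 1/k ] = δ_free → P [ 1775/(800×44×10³) + 1/(15×10³) ] = 3.081.
P = 3.081 / 0.0001171 = 26310 N.
Spring extension = P/k = 26310/(15×10³) = 1.754 mm.

δ ≈ 1.75 mm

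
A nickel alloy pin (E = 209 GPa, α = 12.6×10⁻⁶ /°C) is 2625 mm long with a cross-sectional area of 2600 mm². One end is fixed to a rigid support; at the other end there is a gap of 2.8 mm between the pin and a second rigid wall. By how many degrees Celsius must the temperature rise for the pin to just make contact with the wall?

The gap closes when αΔT L = 2.8 mm, since the pin is still unstressed at that instant.
So ΔT = g/(αL) = 2.8/(12.6×10⁻⁶ × 2625) = 84.66 °C.

ΔT ≈ 84.7 °C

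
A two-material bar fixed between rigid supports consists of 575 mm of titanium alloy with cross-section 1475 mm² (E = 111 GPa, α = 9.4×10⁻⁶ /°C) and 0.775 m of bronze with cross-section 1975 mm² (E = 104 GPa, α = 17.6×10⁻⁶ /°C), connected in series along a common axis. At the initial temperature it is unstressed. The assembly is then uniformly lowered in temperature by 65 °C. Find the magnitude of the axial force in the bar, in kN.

With the walls removed the bar would change length by δ_free = Σ αᵢΔT Lᵢ = 9.4×10⁻⁶×65×575 + 17.6×10⁻⁶×65×775 = 1.238 mm.
Since the ends are fixed, an axial force P builds up, equal in every segment, with P · Σ Lᵢ/(AᵢEᵢ) = δ_free.
The series flexibility is Σ Lᵢ/(AᵢEᵢ) = 575/(1475×111×10³) + 775/(1975×104×10³) = 7.285×10⁻⁶ mm/N.
P = 1.238 / 7.285×10⁻⁶ = 169900 N = 169.9 kN, tensile.

P ≈ 170 kN (tensile)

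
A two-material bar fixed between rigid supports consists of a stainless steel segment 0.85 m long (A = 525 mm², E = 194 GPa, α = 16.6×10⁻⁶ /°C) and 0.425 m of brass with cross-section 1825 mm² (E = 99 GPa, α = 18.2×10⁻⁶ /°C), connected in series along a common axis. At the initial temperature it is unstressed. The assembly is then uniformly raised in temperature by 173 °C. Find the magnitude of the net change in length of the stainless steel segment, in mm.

|ΔL| ≈ 0.507 mm

Free thermal expansion of the whole bar: Σ αᵢΔT Lᵢ = 16.6×10⁻⁶×173×850 + 18.2×10⁻⁶×173×425 = 3.779 mm.
Since the ends are fixed, an axial force P builds up, equal in every segment, with P · Σ Lᵢ/(AᵢEᵢ) = δ_free.
The series flexibility is Σ Lᵢ/(AᵢEᵢ) = 850/(525×194×10³) + 425/(1825×99×10³) = 1.07×10⁻⁵ mm/N.
Hence P = δ_free / Σ(L/AE) = 3.779/1.07×10⁻⁵ = 353.3 kN (compressive).
For the stainless steel segment, free thermal change = 16.6×10⁻⁶×173×850 = 2.441 mm and elastic change from P = 353300×850/(525×194×10³) = 2.948 mm; these oppose, so the net change is 0.507 mm (segment shortens).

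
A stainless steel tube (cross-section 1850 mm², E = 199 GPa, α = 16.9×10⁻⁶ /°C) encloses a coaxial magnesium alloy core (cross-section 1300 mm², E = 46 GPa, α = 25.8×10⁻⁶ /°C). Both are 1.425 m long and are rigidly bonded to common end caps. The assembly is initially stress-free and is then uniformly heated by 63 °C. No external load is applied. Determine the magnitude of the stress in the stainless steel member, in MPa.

Equilibrium of a rigid end plate with no external load gives equal and opposite internal forces ±P in the two members. Since α_{magnesium alloy} > α_{stainless steel}, heating drives the magnesium alloy into compression and the stainless steel into tension.
Compatibility of the two members (thermal + elastic change equal): (α₁ − α₂)ΔT = P·[1/(A₁E₁) + 1/(A₂E₂)].
|α₁ − α₂|·ΔT = 8.9×10⁻⁶ × 63 = 0.0005607.
1/(A₁E₁) + 1/(A₂E₂) = 1/(1850×199×10³) + 1/(1300×46×10³) = 1.944×10⁻⁸ N⁻¹.
P = 0.0005607 / 1.944×10⁻⁸ = 28840 N = 28.84 kN.
σ_{stainless steel} = P/A₁ = 28840/1850 = 15.59 MPa, tensile.

σ ≈ 15.6 MPa (tensile)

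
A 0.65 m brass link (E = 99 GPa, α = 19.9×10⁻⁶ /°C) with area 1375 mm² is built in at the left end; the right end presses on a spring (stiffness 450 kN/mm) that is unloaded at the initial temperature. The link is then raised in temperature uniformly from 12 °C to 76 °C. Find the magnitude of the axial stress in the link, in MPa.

σ ≈ 86 MPa (compressive)

The unrestrained thermal change is αΔT L = 19.9×10⁻⁶ × 64 × 650 = 0.8278 mm.
With a force P in the spring, the elastic change of the link is PL/(AE) and that of the spring is P/k; compatibility requires their sum to equal δ_free.
P [ L/(AE) + 1/k ] = δ_free → P [ 650/(1375×99×10³) + 1/(450×10³) ] = 0.8278.
P = 0.8278 / 6.997×10⁻⁶ = 118300 N.
σ = P/A = 118300/1375 = 86.04 MPa.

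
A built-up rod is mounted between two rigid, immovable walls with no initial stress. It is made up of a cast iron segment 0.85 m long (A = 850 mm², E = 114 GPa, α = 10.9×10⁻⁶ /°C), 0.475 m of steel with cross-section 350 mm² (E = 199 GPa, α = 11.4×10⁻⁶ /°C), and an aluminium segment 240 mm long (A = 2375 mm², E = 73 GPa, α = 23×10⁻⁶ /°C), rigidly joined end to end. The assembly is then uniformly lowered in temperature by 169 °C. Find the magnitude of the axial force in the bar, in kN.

P ≈ 201 kN (tensile)

If the supports were absent, the total length change would be Σ αᵢΔT Lᵢ = 10.9×10⁻⁶×169×850 + 11.4×10⁻⁶×169×475 + 23×10⁻⁶×169×240 = 3.414 mm.
Since the ends are fixed, an axial force P builds up, equal in every segment, with P · Σ Lᵢ/(AᵢEᵢ) = δ_free.
The series flexibility is Σ Lᵢ/(AᵢEᵢ) = 850/(850×114×10³) + 475/(350×199×10³) + 240/(2375×73×10³) = 1.698×10⁻⁵ mm/N.
Hence P = δ_free / Σ(L/AE) = 3.414/1.698×10⁻⁵ = 201.1 kN (tensile).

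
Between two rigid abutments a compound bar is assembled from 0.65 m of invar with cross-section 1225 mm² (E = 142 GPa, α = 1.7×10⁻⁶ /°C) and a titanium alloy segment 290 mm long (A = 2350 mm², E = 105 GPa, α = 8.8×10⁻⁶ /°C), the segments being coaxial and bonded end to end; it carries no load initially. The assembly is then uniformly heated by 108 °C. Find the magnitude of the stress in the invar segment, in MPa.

σ ≈ 65.6 MPa (compressive)

If the supports were absent, the total length change would be Σ αᵢΔT Lᵢ = 1.7×10⁻⁶×108×650 + 8.8×10⁻⁶×108×290 = 0.395 mm.
The walls prevent any net length change, so an axial force P (same in every segment) develops. Compatibility: P · Σ Lᵢ/(AᵢEᵢ) = δ_free.
Σ Lᵢ/(AᵢEᵢ) = 650/(1225×142×10³) + 290/(2350×105×10³) = 4.912×10⁻⁶ mm/N.
Hence P = δ_free / Σ(L/AE) = 0.395/4.912×10⁻⁶ = 80.41 kN (compressive).
σ_{invar} = P / A = 80410 / 1225 = 65.64 MPa.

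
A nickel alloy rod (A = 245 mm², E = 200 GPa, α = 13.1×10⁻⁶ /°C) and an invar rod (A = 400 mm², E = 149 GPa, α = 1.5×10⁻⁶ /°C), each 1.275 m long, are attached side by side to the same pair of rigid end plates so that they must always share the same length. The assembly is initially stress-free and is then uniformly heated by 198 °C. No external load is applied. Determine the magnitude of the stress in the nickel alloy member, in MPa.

σ ≈ 252 MPa (compressive)

Both members must finish at the same length. With the larger α, the nickel alloy tends to over-expand; the plates restrain it, putting the nickel alloy in compression and the invar in tension. With no external load the two internal forces are equal and opposite, magnitude P.
Compatibility of the two members (thermal + elastic change equal): (α₁ − α₂)ΔT = P·[1/(A₁E₁) + 1/(A₂E₂)].
|α₁ − α₂|·ΔT = 11.6×10⁻⁶ × 198 = 0.002297.
1/(A₁E₁) + 1/(A₂E₂) = 1/(245×200×10³) + 1/(400×149×10³) = 3.719×10⁻⁸ N⁻¹.
P = 0.002297 / 3.719×10⁻⁸ = 61760 N = 61.76 kN.
σ_{nickel alloy} = P/A₁ = 61760/245 = 252.1 MPa, compressive.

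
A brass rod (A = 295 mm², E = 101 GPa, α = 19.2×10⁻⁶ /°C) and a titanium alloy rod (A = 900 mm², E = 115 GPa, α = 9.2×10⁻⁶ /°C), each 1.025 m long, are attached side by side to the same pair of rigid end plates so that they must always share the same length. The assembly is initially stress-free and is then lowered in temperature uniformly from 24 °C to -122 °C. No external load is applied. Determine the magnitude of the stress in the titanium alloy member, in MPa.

The brass has the larger α, so on cooling it would change length more than the titanium alloy if both were free. The rigid plates force a common final length, so the brass is put into tension and the titanium alloy into compression, with equal and opposite forces P (no external load).
Compatibility of the two members (thermal + elastic change equal): (α₁ − α₂)ΔT = P·[1/(A₁E₁) + 1/(A₂E₂)].
|α₁ − α₂|·ΔT = 10×10⁻⁶ × 146 = 0.00146.
1/(A₁E₁) + 1/(A₂E₂) = 1/(295×101×10³) + 1/(900×115×10³) = 4.322×10⁻⁸ N⁻¹.
P = 0.00146 / 4.322×10⁻⁸ = 33780 N = 33.78 kN.
σ_{titanium alloy} = P/A₂ = 33780/900 = 37.53 MPa, compressive.

σ ≈ 37.5 MPa (compressive)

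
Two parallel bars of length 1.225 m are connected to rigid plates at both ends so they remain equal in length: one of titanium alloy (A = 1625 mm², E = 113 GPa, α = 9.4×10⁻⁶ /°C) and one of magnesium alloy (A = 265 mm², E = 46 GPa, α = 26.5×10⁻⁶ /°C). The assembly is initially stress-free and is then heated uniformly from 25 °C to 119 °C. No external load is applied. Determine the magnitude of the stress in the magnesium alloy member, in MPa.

Both members must finish at the same length. With the larger α, the magnesium alloy tends to over-expand; the plates restrain it, putting the magnesium alloy in compression and the titanium alloy in tension. With no external load the two internal forces are equal and opposite, magnitude P.
Equating the net (thermal + elastic) strains gives |α₁ − α₂|·ΔT = P·[1/(A₁E₁) + 1/(A₂E₂)].
|α₁ − α₂|·ΔT = 17.1×10⁻⁶ × 94 = 0.001607.
1/(A₁E₁) + 1/(A₂E₂) = 1/(1625×113×10³) + 1/(265×46×10³) = 8.748×10⁻⁸ N⁻¹.
So P = 0.001607 / 8.748×10⁻⁸ = 18.37 kN.
σ_{magnesium alloy} = P/A₂ = 18370/265 = 69.34 MPa, compressive.

σ ≈ 69.3 MPa (compressive)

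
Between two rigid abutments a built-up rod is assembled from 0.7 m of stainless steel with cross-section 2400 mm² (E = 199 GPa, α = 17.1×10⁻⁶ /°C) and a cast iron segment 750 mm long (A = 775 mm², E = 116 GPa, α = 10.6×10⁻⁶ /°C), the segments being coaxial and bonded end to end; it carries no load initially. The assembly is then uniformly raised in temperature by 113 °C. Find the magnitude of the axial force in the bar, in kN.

Free thermal expansion of the whole bar: Σ αᵢΔT Lᵢ = 17.1×10⁻⁶×113×700 + 10.6×10⁻⁶×113×750 = 2.251 mm.
The rigid supports impose zero overall length change; the single axial force P common to all segments must satisfy P Σ Lᵢ/(AᵢEᵢ) = δ_free.
Σ Lᵢ/(AᵢEᵢ) = 700/(2400×199×10³) + 750/(775×116×10³) = 9.808×10⁻⁶ mm/N.
P = 2.251 / 9.808×10⁻⁶ = 229500 N = 229.5 kN, compressive.

P ≈ 229 kN (compressive)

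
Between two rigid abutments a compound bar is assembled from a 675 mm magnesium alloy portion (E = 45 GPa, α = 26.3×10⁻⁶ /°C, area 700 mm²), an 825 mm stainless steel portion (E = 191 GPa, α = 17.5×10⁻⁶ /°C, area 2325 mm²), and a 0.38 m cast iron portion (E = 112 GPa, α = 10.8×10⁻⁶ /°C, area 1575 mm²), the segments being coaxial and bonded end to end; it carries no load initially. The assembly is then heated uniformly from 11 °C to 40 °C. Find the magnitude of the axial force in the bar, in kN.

With the walls removed the bar would change length by δ_free = Σ αᵢΔT Lᵢ = 26.3×10⁻⁶×29×675 + 17.5×10⁻⁶×29×825 + 10.8×10⁻⁶×29×380 = 1.053 mm.
The rigid supports impose zero overall length change; the single axial force P common to all segments must satisfy P Σ Lᵢ/(AᵢEᵢ) = δ_free.
The series flexibility is Σ Lᵢ/(AᵢEᵢ) = 675/(700×45×10³) + 825/(2325×191×10³) + 380/(1575×112×10³) = 2.544×10⁻⁵ mm/N.
Hence P = δ_free / Σ(L/AE) = 1.053/2.544×10⁻⁵ = 41.37 kN (compressive).

P ≈ 41.4 kN (compressive)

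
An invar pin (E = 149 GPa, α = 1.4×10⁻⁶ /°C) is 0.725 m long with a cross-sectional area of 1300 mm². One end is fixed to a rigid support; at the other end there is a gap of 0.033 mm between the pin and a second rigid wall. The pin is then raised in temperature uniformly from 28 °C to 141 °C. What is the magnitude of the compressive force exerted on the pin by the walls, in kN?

Unrestrained expansion: δ_free = αΔT L = 1.4×10⁻⁶ × 113 × 725 = 0.1147 mm.
The gap closes (δ_free > 0.033 mm) and the wall then resists a further 0.1147 − 0.033 = 0.08169 mm of expansion.
That suppressed elongation corresponds to σ = E·Δ/L = 149×10³ × 0.08169/725 = 16.79 MPa.
P = σA = 16.79 × 1300 = 21.83 kN.

P ≈ 21.8 kN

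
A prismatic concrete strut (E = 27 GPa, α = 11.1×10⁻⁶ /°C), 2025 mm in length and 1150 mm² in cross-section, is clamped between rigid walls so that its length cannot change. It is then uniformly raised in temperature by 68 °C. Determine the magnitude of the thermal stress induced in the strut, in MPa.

σ ≈ 20.4 MPa (compressive)

With length fixed, the mechanical strain must cancel the thermal strain αΔT = 11.1×10⁻⁶ × 68 = 754.8×10⁻⁶.
The stress required to suppress this strain is σ = Eε = 27×10³ × 754.8×10⁻⁶ = 20.38 MPa, compressive since the strut is trying to expand.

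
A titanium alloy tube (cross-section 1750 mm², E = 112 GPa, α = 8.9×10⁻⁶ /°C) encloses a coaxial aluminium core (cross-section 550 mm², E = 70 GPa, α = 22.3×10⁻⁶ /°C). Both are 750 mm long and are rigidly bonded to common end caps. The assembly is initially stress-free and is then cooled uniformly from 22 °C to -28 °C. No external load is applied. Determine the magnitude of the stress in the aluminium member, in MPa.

Equilibrium of a rigid end plate with no external load gives equal and opposite internal forces ±P in the two members. Since α_{aluminium} > α_{titanium alloy}, cooling drives the aluminium into tension and the titanium alloy into compression.
Setting the final lengths equal and cancelling L: (α₁ − α₂)ΔT = P/(A₁E₁) + P/(A₂E₂).
|α₁ − α₂|·ΔT = 13.4×10⁻⁶ × 50 = 0.00067.
1/(A₁E₁) + 1/(A₂E₂) = 1/(1750×112×10³) + 1/(550×70×10³) = 3.108×10⁻⁸ N⁻¹.
So P = 0.00067 / 3.108×10⁻⁸ = 21.56 kN.
σ_{aluminium} = P/A₂ = 21560/550 = 39.2 MPa, tensile.

σ ≈ 39.2 MPa (tensile)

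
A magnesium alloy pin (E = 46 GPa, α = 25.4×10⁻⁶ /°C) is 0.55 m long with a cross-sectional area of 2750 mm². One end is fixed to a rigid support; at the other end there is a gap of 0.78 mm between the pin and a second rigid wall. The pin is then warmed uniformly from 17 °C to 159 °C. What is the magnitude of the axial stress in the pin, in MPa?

Free thermal elongation = αΔT L = 25.4×10⁻⁶ × 142 × 550 = 1.984 mm.
The gap closes (δ_free > 0.78 mm) and the wall then resists a further 1.984 − 0.78 = 1.204 mm of expansion.
That suppressed elongation corresponds to σ = E·Δ/L = 46×10³ × 1.204/550 = 100.7 MPa.

σ ≈ 101 MPa (compressive)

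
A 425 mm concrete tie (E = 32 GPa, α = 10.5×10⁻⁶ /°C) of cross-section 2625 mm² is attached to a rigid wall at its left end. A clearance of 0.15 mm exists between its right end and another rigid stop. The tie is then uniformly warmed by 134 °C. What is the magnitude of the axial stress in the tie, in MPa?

If the wall were absent the tie would grow by αΔT L = 10.5×10⁻⁶ × 134 × 425 = 0.598 mm.
This exceeds the 0.15 mm gap, so the wall pushes back. The portion of expansion that must be recovered elastically is δ_free − gap = 0.598 − 0.15 = 0.448 mm.
So σ = E(δ_free − g)/L = 32×10³ × 0.448/425 = 33.73 MPa.

σ ≈ 33.7 MPa (compressive)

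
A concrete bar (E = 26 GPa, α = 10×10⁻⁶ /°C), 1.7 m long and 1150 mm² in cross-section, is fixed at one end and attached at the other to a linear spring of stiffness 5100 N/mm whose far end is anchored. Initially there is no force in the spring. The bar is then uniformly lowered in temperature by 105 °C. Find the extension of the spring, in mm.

The unrestrained thermal change is αΔT L = 10×10⁻⁶ × 105 × 1700 = 1.785 mm.
Let P be the tensile force in the spring. The bar extends elastically by PL/(AE) and the spring stretches by P/k; together these equal δ_free.
So P = δ_free / [L/(AE) + 1/k] = 1.785 / [ 1700/(1150×26×10³) + 1/(5100) ].
P = 1.785 / 0.0002529 = 7057 N.
Spring extension = P/k = 7057/(5100) = 1.384 mm.

δ ≈ 1.38 mm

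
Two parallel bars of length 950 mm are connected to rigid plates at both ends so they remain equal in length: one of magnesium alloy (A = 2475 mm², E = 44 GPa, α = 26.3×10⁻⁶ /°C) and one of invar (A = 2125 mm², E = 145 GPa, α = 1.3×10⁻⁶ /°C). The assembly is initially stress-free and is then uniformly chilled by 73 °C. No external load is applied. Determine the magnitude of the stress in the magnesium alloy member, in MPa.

The magnesium alloy has the larger α, so on cooling it would change length more than the invar if both were free. The rigid plates force a common final length, so the magnesium alloy is put into tension and the invar into compression, with equal and opposite forces P (no external load).
Compatibility of the two members (thermal + elastic change equal): (α₁ − α₂)ΔT = P·[1/(A₁E₁) + 1/(A₂E₂)].
|α₁ − α₂|·ΔT = 25×10⁻⁶ × 73 = 0.001825.
1/(A₁E₁) + 1/(A₂E₂) = 1/(2475×44×10³) + 1/(2125×145×10³) = 1.243×10⁻⁸ N⁻¹.
P = 0.001825 / 1.243×10⁻⁸ = 146800 N = 146.8 kN.
σ_{magnesium alloy} = P/A₁ = 146800/2475 = 59.33 MPa, tensile.

σ ≈ 59.3 MPa (tensile)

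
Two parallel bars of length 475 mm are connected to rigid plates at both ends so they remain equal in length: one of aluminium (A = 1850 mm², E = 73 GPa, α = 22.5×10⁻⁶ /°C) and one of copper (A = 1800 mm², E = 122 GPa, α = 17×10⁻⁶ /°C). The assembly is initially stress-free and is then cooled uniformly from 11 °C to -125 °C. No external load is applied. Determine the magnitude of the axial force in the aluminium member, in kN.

P ≈ 62.6 kN (tensile in the aluminium)

Equilibrium of a rigid end plate with no external load gives equal and opposite internal forces ±P in the two members. Since α_{aluminium} > α_{copper}, cooling drives the aluminium into tension and the copper into compression.
Compatibility of the two members (thermal + elastic change equal): (α₁ − α₂)ΔT = P·[1/(A₁E₁) + 1/(A₂E₂)].
|α₁ − α₂|·ΔT = 5.5×10⁻⁶ × 136 = 0.000748.
1/(A₁E₁) + 1/(A₂E₂) = 1/(1850×73×10³) + 1/(1800×122×10³) = 1.196×10⁻⁸ N⁻¹.
P = 0.000748 / 1.196×10⁻⁸ = 62550 N = 62.55 kN.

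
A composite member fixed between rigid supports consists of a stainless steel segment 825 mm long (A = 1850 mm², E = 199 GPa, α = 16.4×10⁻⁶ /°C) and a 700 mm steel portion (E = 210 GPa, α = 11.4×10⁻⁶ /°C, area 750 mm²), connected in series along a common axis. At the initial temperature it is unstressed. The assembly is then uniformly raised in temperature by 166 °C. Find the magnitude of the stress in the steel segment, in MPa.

σ ≈ 712 MPa (compressive)

Free thermal expansion of the whole bar: Σ αᵢΔT Lᵢ = 16.4×10⁻⁶×166×825 + 11.4×10⁻⁶×166×700 = 3.571 mm.
Since the ends are fixed, an axial force P builds up, equal in every segment, with P · Σ Lᵢ/(AᵢEᵢ) = δ_free.
The series flexibility is Σ Lᵢ/(AᵢEᵢ) = 825/(1850×199×10³) + 700/(750×210×10³) = 6.685×10⁻⁶ mm/N.
P = 3.571 / 6.685×10⁻⁶ = 534100 N = 534.1 kN, compressive.
σ_{steel} = P / A = 534100 / 750 = 712.1 MPa.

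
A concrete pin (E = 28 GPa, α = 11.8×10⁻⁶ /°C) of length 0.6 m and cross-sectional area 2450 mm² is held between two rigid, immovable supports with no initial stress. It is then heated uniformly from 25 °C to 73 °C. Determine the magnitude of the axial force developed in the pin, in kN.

With zero net strain, σ = E·αΔT = 28 GPa × 11.8×10⁻⁶ × 48 = 15.86 MPa.
Axial force P = σA = 15.86 × 2450 = 38860 N = 38.86 kN, compressive.

P ≈ 38.9 kN (compressive)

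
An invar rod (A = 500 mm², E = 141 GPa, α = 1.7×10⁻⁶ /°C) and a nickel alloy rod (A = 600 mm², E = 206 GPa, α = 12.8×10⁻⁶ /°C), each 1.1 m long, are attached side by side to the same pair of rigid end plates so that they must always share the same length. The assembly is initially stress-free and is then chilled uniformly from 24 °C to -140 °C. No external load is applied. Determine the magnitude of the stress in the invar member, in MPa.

The nickel alloy has the larger α, so on cooling it would change length more than the invar if both were free. The rigid plates force a common final length, so the nickel alloy is put into tension and the invar into compression, with equal and opposite forces P (no external load).
Equating the net (thermal + elastic) strains gives |α₁ − α₂|·ΔT = P·[1/(A₁E₁) + 1/(A₂E₂)].
|α₁ − α₂|·ΔT = 11.1×10⁻⁶ × 164 = 0.00182.
1/(A₁E₁) + 1/(A₂E₂) = 1/(500×141×10³) + 1/(600×206×10³) = 2.228×10⁻⁸ N⁻¹.
So P = 0.00182 / 2.228×10⁻⁸ = 81.72 kN.
σ_{invar} = P/A₁ = 81720/500 = 163.4 MPa, compressive.

σ ≈ 163 MPa (compressive)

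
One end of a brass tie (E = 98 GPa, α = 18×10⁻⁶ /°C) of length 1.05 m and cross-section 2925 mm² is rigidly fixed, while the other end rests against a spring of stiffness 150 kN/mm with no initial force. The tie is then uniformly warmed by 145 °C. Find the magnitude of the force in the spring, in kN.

P ≈ 265 kN

Free thermal expansion: δ_free = αΔT L = 18×10⁻⁶ × 145 × 1050 = 2.74 mm.
Let P be the compressive force at the spring. The tie shortens elastically by PL/(AE) and the spring compresses by P/k; together these equal δ_free.
So P = δ_free / [L/(AE) + 1/k] = 2.74 / [ 1050/(2925×98×10³) + 1/(150×10³) ].
P = 2.74 / 1.033×10⁻⁵ = 265300 N.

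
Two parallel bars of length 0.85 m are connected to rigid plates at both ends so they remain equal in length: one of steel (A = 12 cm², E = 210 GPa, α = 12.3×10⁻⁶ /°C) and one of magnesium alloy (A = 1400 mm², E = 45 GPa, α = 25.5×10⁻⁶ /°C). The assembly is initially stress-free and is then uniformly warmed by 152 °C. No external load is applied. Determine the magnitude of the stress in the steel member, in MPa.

σ ≈ 84.3 MPa (tensile)

Both members must finish at the same length. With the larger α, the magnesium alloy tends to over-expand; the plates restrain it, putting the magnesium alloy in compression and the steel in tension. With no external load the two internal forces are equal and opposite, magnitude P.
Setting the final lengths equal and cancelling L: (α₁ − α₂)ΔT = P/(A₁E₁) + P/(A₂E₂).
|α₁ − α₂|·ΔT = 13.2×10⁻⁶ × 152 = 0.002006.
1/(A₁E₁) + 1/(A₂E₂) = 1/(1200×210×10³) + 1/(1400×45×10³) = 1.984×10⁻⁸ N⁻¹.
P = 0.002006 / 1.984×10⁻⁸ = 101100 N = 101.1 kN.
σ_{steel} = P/A₁ = 101100/1200 = 84.27 MPa, tensile.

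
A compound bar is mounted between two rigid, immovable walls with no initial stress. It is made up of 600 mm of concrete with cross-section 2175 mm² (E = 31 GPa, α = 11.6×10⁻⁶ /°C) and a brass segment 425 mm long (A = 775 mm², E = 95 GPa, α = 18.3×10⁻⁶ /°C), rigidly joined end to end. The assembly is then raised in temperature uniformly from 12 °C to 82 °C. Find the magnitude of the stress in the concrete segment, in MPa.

σ ≈ 32.3 MPa (compressive)

If the supports were absent, the total length change would be Σ αᵢΔT Lᵢ = 11.6×10⁻⁶×70×600 + 18.3×10⁻⁶×70×425 = 1.032 mm.
Since the ends are fixed, an axial force P builds up, equal in every segment, with P · Σ Lᵢ/(AᵢEᵢ) = δ_free.
The series flexibility is Σ Lᵢ/(AᵢEᵢ) = 600/(2175×31×10³) + 425/(775×95×10³) = 1.467×10⁻⁵ mm/N.
P = 1.032 / 1.467×10⁻⁵ = 70320 N = 70.32 kN, compressive.
σ_{concrete} = P / A = 70320 / 2175 = 32.33 MPa.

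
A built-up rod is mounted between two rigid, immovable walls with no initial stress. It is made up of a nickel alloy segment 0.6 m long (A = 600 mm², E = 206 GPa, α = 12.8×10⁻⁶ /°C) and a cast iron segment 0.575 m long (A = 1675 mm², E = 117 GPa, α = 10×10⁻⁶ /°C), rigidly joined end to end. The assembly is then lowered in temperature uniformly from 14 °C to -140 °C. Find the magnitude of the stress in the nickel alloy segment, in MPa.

σ ≈ 443 MPa (tensile)

With the walls removed the bar would change length by δ_free = Σ αᵢΔT Lᵢ = 12.8×10⁻⁶×154×600 + 10×10⁻⁶×154×575 = 2.068 mm.
The rigid supports impose zero overall length change; the single axial force P common to all segments must satisfy P Σ Lᵢ/(AᵢEᵢ) = δ_free.
Σ Lᵢ/(AᵢEᵢ) = 600/(600×206×10³) + 575/(1675×117×10³) = 7.788×10⁻⁶ mm/N.
So P = 2.068 / 7.788×10⁻⁶ = 265.6 kN, tensile.
σ_{nickel alloy} = P / A = 265600 / 600 = 442.6 MPa.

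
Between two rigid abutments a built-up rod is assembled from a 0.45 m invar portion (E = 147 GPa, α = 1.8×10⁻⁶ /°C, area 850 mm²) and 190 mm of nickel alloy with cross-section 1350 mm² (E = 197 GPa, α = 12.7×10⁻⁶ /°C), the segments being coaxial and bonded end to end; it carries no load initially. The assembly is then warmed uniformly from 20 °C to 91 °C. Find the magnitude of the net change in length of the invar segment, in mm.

|ΔL| ≈ 0.133 mm

Free thermal expansion of the whole bar: Σ αᵢΔT Lᵢ = 1.8×10⁻⁶×71×450 + 12.7×10⁻⁶×71×190 = 0.2288 mm.
Since the ends are fixed, an axial force P builds up, equal in every segment, with P · Σ Lᵢ/(AᵢEᵢ) = δ_free.
Σ Lᵢ/(AᵢEᵢ) = 450/(850×147×10³) + 190/(1350×197×10³) = 4.316×10⁻⁶ mm/N.
P = 0.2288 / 4.316×10⁻⁶ = 53020 N = 53.02 kN, compressive.
For the invar segment, free thermal change = 1.8×10⁻⁶×71×450 = 0.05751 mm and elastic change from P = 53020×450/(850×147×10³) = 0.191 mm; these oppose, so the net change is 0.133 mm (segment shortens).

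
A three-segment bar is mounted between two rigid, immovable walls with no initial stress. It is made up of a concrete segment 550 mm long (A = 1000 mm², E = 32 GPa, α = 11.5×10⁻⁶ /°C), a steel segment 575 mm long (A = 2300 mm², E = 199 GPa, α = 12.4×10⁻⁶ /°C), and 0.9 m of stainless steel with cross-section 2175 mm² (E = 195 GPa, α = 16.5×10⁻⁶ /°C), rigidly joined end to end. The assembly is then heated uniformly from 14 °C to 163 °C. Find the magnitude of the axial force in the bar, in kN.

If the supports were absent, the total length change would be Σ αᵢΔT Lᵢ = 11.5×10⁻⁶×149×550 + 12.4×10⁻⁶×149×575 + 16.5×10⁻⁶×149×900 = 4.217 mm.
The rigid supports impose zero overall length change; the single axial force P common to all segments must satisfy P Σ Lᵢ/(AᵢEᵢ) = δ_free.
Σ Lᵢ/(AᵢEᵢ) = 550/(1000×32×10³) + 575/(2300×199×10³) + 900/(2175×195×10³) = 2.057×10⁻⁵ mm/N.
Hence P = δ_free / Σ(L/AE) = 4.217/2.057×10⁻⁵ = 205.1 kN (compressive).

P ≈ 205 kN (compressive)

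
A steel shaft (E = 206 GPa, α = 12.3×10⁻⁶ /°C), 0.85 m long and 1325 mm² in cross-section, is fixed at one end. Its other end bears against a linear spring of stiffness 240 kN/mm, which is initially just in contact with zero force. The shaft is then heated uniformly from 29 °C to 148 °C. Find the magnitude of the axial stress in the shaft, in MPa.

If the spring were absent the shaft would lengthen by αΔT L = 12.3×10⁻⁶ × 119 × 850 = 1.244 mm.
Let P be the compressive force at the spring. The shaft shortens elastically by PL/(AE) and the spring compresses by P/k; together these equal δ_free.
So P = δ_free / [L/(AE) + 1/k] = 1.244 / [ 850/(1325×206×10³) + 1/(240×10³) ].
P = 1.244 / 7.281×10⁻⁶ = 170900 N.
σ = P/A = 170900/1325 = 129 MPa.

σ ≈ 129 MPa (compressive)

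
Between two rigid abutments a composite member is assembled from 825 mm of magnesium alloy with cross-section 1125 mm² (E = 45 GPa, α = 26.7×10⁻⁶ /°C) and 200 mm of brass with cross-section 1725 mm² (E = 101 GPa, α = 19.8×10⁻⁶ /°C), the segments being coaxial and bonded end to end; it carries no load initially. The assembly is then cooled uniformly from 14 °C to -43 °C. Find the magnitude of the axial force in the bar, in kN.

P ≈ 84.9 kN (tensile)

With the walls removed the bar would change length by δ_free = Σ αᵢΔT Lᵢ = 26.7×10⁻⁶×57×825 + 19.8×10⁻⁶×57×200 = 1.481 mm.
The rigid supports impose zero overall length change; the single axial force P common to all segments must satisfy P Σ Lᵢ/(AᵢEᵢ) = δ_free.
Σ Lᵢ/(AᵢEᵢ) = 825/(1125×45×10³) + 200/(1725×101×10³) = 1.744×10⁻⁵ mm/N.
Hence P = δ_free / Σ(L/AE) = 1.481/1.744×10⁻⁵ = 84.92 kN (tensile).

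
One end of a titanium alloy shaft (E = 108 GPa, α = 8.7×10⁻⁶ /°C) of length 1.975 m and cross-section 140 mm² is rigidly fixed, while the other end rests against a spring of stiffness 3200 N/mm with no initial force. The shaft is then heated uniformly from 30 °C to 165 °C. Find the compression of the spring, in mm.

δ ≈ 1.64 mm

The unrestrained thermal change is αΔT L = 8.7×10⁻⁶ × 135 × 1975 = 2.32 mm.
With a force P in the spring, the elastic change of the shaft is PL/(AE) and that of the spring is P/k; compatibility requires their sum to equal δ_free.
So P = δ_free / [L/(AE) + 1/k] = 2.32 / [ 1975/(140×108×10³) + 1/(3200) ].
P = 2.32 / 0.0004431 = 5235 N.
Spring compression = P/k = 5235/(3200) = 1.636 mm.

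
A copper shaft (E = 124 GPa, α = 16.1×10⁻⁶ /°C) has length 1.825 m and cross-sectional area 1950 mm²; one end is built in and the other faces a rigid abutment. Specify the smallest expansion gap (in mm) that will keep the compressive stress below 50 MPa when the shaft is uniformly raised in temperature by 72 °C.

g ≈ 1.38 mm

With no wall the shaft would lengthen by αΔT L = 16.1×10⁻⁶ × 72 × 1825 = 2.116 mm.
A stress of 50 MPa corresponds to the wall pushing the shaft back by σL/E = 50×1825/(124×10³) = 0.7359 mm.
So the gap has to take up the difference, g_min = δ_free − σL/E = 2.116 − 0.7359 = 1.38 mm.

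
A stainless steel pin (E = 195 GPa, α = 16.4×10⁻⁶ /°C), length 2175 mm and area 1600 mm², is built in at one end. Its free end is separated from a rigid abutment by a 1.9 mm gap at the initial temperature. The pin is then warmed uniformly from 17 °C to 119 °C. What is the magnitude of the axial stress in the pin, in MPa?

Free thermal elongation = αΔT L = 16.4×10⁻⁶ × 102 × 2175 = 3.638 mm.
The gap closes (δ_free > 1.9 mm) and the wall then resists a further 3.638 − 1.9 = 1.738 mm of expansion.
So σ = E(δ_free − g)/L = 195×10³ × 1.738/2175 = 155.9 MPa.

σ ≈ 156 MPa (compressive)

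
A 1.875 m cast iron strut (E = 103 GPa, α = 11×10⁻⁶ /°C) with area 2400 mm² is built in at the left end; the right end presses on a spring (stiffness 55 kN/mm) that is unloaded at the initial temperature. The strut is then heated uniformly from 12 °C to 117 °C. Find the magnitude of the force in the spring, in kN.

The unrestrained thermal change is αΔT L = 11×10⁻⁶ × 105 × 1875 = 2.166 mm.
Let P be the compressive force at the spring. The strut shortens elastically by PL/(AE) and the spring compresses by P/k; together these equal δ_free.
So P = δ_free / [L/(AE) + 1/k] = 2.166 / [ 1875/(2400×103×10³) + 1/(55×10³) ].
P = 2.166 / 2.577×10⁻⁵ = 84050 N.

P ≈ 84 kN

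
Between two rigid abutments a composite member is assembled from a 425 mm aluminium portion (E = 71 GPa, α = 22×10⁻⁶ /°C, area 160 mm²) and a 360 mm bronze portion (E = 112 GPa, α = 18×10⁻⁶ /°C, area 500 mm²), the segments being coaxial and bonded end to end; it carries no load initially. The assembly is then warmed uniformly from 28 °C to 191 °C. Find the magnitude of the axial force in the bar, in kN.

P ≈ 58.9 kN (compressive)

With the walls removed the bar would change length by δ_free = Σ αᵢΔT Lᵢ = 22×10⁻⁶×163×425 + 18×10⁻⁶×163×360 = 2.58 mm.
Since the ends are fixed, an axial force P builds up, equal in every segment, with P · Σ Lᵢ/(AᵢEᵢ) = δ_free.
Σ Lᵢ/(AᵢEᵢ) = 425/(160×71×10³) + 360/(500×112×10³) = 4.384×10⁻⁵ mm/N.
So P = 2.58 / 4.384×10⁻⁵ = 58.86 kN, compressive.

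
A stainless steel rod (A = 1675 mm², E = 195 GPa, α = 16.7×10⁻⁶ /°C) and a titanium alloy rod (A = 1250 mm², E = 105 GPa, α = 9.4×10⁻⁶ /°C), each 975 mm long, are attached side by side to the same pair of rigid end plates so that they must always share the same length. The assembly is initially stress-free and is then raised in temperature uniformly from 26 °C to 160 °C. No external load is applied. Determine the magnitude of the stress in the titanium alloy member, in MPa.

σ ≈ 73.3 MPa (tensile)

The stainless steel has the larger α, so on heating it would change length more than the titanium alloy if both were free. The rigid plates force a common final length, so the stainless steel is put into compression and the titanium alloy into tension, with equal and opposite forces P (no external load).
Equating the net (thermal + elastic) strains gives |α₁ − α₂|·ΔT = P·[1/(A₁E₁) + 1/(A₂E₂)].
|α₁ − α₂|·ΔT = 7.3×10⁻⁶ × 134 = 0.0009782.
1/(A₁E₁) + 1/(A₂E₂) = 1/(1675×195×10³) + 1/(1250×105×10³) = 1.068×10⁻⁸ N⁻¹.
P = 0.0009782 / 1.068×10⁻⁸ = 91590 N = 91.59 kN.
σ_{titanium alloy} = P/A₂ = 91590/1250 = 73.27 MPa, tensile.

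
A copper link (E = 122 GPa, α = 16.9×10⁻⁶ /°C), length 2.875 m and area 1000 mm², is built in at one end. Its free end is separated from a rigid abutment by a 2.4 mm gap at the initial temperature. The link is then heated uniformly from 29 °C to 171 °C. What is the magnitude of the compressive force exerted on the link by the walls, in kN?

P ≈ 191 kN

Unrestrained expansion: δ_free = αΔT L = 16.9×10⁻⁶ × 142 × 2875 = 6.899 mm.
This exceeds the 2.4 mm gap, so the wall pushes back. The portion of expansion that must be recovered elastically is δ_free − gap = 6.899 − 2.4 = 4.499 mm.
Compatibility: PL/(AE) = 4.499 mm, so σ = P/A = E × (4.499/2875) = 190.9 MPa.
P = σA = 190.9 × 1000 = 190.9 kN.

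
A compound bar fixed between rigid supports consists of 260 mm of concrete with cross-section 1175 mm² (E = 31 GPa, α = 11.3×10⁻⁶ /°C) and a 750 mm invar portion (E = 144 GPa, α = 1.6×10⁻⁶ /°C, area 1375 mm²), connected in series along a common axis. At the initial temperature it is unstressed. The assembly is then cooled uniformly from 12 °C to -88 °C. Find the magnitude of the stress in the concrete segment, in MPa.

If the supports were absent, the total length change would be Σ αᵢΔT Lᵢ = 11.3×10⁻⁶×100×260 + 1.6×10⁻⁶×100×750 = 0.4138 mm.
The rigid supports impose zero overall length change; the single axial force P common to all segments must satisfy P Σ Lᵢ/(AᵢEᵢ) = δ_free.
Σ Lᵢ/(AᵢEᵢ) = 260/(1175×31×10³) + 750/(1375×144×10³) = 1.093×10⁻⁵ mm/N.
P = 0.4138 / 1.093×10⁻⁵ = 37870 N = 37.87 kN, tensile.
σ_{concrete} = P / A = 37870 / 1175 = 32.23 MPa.

σ ≈ 32.2 MPa (tensile)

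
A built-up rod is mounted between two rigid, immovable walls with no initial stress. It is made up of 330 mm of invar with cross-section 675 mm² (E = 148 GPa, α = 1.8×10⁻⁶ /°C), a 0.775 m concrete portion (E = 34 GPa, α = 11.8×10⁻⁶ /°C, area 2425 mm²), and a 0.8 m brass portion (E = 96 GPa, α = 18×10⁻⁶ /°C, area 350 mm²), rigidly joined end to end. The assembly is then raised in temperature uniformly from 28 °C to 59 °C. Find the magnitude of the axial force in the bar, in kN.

With the walls removed the bar would change length by δ_free = Σ αᵢΔT Lᵢ = 1.8×10⁻⁶×31×330 + 11.8×10⁻⁶×31×775 + 18×10⁻⁶×31×800 = 0.7483 mm.
Since the ends are fixed, an axial force P builds up, equal in every segment, with P · Σ Lᵢ/(AᵢEᵢ) = δ_free.
The series flexibility is Σ Lᵢ/(AᵢEᵢ) = 330/(675×148×10³) + 775/(2425×34×10³) + 800/(350×96×10³) = 3.651×10⁻⁵ mm/N.
Hence P = δ_free / Σ(L/AE) = 0.7483/3.651×10⁻⁵ = 20.49 kN (compressive).

P ≈ 20.5 kN (compressive)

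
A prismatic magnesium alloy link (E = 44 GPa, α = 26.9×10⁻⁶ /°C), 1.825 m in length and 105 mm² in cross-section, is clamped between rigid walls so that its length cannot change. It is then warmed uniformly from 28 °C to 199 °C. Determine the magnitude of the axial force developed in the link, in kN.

P ≈ 21.3 kN (compressive)

With zero net strain, σ = E·αΔT = 44 GPa × 26.9×10⁻⁶ × 171 = 202.4 MPa.
P = AEαΔT = 105 × 44×10³ × 26.9×10⁻⁶ × 171 = 21.25 kN (compressive).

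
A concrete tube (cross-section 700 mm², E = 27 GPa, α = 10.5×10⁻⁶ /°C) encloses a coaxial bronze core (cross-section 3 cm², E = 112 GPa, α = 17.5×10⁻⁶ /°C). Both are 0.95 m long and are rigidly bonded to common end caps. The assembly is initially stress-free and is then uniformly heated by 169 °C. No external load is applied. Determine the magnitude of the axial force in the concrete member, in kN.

P ≈ 14.3 kN (tensile in the concrete)

The bronze has the larger α, so on heating it would change length more than the concrete if both were free. The rigid plates force a common final length, so the bronze is put into compression and the concrete into tension, with equal and opposite forces P (no external load).
Compatibility of the two members (thermal + elastic change equal): (α₁ − α₂)ΔT = P·[1/(A₁E₁) + 1/(A₂E₂)].
|α₁ − α₂|·ΔT = 7×10⁻⁶ × 169 = 0.001183.
1/(A₁E₁) + 1/(A₂E₂) = 1/(700×27×10³) + 1/(300×112×10³) = 8.267×10⁻⁸ N⁻¹.
So P = 0.001183 / 8.267×10⁻⁸ = 14.31 kN.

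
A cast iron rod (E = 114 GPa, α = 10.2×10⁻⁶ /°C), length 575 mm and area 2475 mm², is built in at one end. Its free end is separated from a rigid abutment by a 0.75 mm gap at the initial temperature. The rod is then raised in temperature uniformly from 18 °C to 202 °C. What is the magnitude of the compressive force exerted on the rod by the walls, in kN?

Free thermal elongation = αΔT L = 10.2×10⁻⁶ × 184 × 575 = 1.079 mm.
After closing the 0.75 mm clearance, 1.079 − 0.75 = 0.3292 mm of expansion remains to be suppressed by the wall.
So σ = E(δ_free − g)/L = 114×10³ × 0.3292/575 = 65.26 MPa.
P = σA = 65.26 × 2475 = 161.5 kN.

P ≈ 162 kN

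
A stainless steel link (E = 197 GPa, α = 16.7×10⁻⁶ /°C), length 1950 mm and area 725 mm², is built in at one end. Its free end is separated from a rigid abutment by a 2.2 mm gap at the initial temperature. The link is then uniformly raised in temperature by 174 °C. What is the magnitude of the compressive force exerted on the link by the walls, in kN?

If the wall were absent the link would grow by αΔT L = 16.7×10⁻⁶ × 174 × 1950 = 5.666 mm.
After closing the 2.2 mm clearance, 5.666 − 2.2 = 3.466 mm of expansion remains to be suppressed by the wall.
Compatibility: PL/(AE) = 3.466 mm, so σ = P/A = E × (3.466/1950) = 350.2 MPa.
Force on the wall = σA = 350.2 × 725 mm² = 253.9 kN.

P ≈ 254 kN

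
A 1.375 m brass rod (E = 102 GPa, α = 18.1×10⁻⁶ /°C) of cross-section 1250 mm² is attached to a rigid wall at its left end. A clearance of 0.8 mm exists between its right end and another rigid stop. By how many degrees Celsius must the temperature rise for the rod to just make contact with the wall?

ΔT ≈ 32.1 °C

The gap closes when αΔT L = 0.8 mm, since the rod is still unstressed at that instant.
ΔT = 0.8 / (18.1×10⁻⁶ × 1375) = 32.14 °C.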